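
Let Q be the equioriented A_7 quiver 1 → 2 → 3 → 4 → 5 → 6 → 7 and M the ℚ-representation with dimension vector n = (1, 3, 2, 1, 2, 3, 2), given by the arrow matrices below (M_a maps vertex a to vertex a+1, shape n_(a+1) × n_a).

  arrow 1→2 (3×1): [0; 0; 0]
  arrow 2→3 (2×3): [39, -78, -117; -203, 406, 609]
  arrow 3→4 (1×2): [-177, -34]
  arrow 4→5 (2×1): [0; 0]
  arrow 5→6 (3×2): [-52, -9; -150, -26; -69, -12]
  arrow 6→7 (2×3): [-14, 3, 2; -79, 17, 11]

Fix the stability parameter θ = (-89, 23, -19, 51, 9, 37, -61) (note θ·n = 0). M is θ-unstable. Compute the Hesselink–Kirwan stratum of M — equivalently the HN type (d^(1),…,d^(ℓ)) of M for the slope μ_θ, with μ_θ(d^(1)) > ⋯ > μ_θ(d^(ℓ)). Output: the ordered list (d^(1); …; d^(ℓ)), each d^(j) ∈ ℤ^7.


Barcode: M ≅ I[1,1], I[2,2]^2, I[2,4], I[3,3], I[5,7]^2, I[6,6]. HN layers by μ_θ (7 steps, strictly decreasing):
  μ^(1)=51; μ^(2)=37; μ^(3)=23; μ^(4)=2; μ^(5)=-5; μ^(6)=-19; μ^(7)=-89

((0, 0, 0, 1, 0, 0, 0); (0, 0, 0, 0, 0, 1, 0); (0, 2, 0, 0, 0, 0, 0); (0, 1, 1, 0, 0, 0, 0); (0, 0, 0, 0, 2, 2, 2); (0, 0, 1, 0, 0, 0, 0); (1, 0, 0, 0, 0, 0, 0))


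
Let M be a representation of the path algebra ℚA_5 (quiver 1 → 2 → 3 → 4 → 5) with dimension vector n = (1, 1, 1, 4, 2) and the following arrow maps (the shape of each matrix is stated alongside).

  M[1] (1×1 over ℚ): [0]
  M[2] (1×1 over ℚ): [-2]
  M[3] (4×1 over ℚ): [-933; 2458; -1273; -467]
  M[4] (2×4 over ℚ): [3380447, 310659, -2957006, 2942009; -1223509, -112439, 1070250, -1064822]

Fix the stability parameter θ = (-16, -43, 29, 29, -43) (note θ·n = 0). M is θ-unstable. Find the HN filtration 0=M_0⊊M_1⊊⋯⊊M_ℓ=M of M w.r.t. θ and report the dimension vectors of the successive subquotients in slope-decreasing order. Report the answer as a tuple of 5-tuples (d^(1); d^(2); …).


Via rank(M_{q-1}∘⋯∘M_p): M ≅ I[1,1], I[2,5], I[4,4]^2, I[4,5].
μ_θ-semistable layers: μ^(1)=29; μ^(2)=5; μ^(3)=-7; μ^(4)=-16; μ^(5)=-43

((0, 0, 0, 2, 0); (0, 0, 1, 1, 1); (0, 0, 0, 1, 1); (1, 0, 0, 0, 0); (0, 1, 0, 0, 0))


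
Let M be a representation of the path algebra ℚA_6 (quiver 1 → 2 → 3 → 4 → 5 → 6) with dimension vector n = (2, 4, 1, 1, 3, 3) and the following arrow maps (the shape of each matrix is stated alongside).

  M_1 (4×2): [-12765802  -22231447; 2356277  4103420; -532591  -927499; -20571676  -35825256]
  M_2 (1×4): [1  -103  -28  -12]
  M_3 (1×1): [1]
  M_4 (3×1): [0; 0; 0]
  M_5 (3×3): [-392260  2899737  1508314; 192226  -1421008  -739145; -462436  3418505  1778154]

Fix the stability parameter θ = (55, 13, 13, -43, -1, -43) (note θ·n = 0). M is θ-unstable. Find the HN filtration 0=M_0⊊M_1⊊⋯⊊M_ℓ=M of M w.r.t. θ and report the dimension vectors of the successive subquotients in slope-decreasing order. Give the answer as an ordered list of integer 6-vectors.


Via rank(M_{q-1}∘⋯∘M_p): M ≅ I[1,2], I[1,4], I[2,2]^2, I[5,5], I[5,6]^2, I[6,6].
μ_θ-semistable layers: μ^(1)=34; μ^(2)=13; μ^(3)=19/2; μ^(4)=-1; μ^(5)=-22; μ^(6)=-43

((1, 1, 0, 0, 0, 0); (0, 2, 0, 0, 0, 0); (1, 1, 1, 1, 0, 0); (0, 0, 0, 0, 1, 0); (0, 0, 0, 0, 2, 2); (0, 0, 0, 0, 0, 1))


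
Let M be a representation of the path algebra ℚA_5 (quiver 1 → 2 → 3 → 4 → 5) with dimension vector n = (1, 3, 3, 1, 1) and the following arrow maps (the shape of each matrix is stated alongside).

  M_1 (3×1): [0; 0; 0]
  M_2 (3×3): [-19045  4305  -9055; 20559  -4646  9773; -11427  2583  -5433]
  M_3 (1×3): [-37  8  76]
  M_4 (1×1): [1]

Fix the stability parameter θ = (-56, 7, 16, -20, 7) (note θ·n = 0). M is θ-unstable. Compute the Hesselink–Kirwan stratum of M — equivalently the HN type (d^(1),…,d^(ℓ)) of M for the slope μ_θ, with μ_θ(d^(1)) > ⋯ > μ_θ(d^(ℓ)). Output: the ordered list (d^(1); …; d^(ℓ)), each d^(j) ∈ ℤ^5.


Barcode: M ≅ I[1,1], I[2,2], I[2,3], I[2,5], I[3,3]. HN layers by μ_θ (4 steps, strictly decreasing):
  μ^(1)=16; μ^(2)=7; μ^(3)=1; μ^(4)=-56

((0, 0, 2, 0, 0); (0, 2, 0, 0, 1); (0, 1, 1, 1, 0); (1, 0, 0, 0, 0))


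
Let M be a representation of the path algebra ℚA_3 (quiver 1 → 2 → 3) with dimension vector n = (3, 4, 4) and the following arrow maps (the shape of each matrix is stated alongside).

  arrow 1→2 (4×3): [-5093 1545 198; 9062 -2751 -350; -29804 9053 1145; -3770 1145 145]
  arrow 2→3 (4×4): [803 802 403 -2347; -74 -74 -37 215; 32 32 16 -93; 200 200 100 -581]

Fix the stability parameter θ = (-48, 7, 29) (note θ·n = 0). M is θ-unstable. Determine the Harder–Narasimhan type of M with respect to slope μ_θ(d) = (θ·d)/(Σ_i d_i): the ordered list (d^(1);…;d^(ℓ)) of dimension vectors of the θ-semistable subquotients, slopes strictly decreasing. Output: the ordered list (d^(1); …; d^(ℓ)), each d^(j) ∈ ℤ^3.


Barcode: M ≅ I[1,2], I[1,3]^2, I[2,3], I[3,3]. HN layers by μ_θ (3 steps, strictly decreasing):
  μ^(1)=29; μ^(2)=7; μ^(3)=-48

((0, 0, 4); (0, 4, 0); (3, 0, 0))


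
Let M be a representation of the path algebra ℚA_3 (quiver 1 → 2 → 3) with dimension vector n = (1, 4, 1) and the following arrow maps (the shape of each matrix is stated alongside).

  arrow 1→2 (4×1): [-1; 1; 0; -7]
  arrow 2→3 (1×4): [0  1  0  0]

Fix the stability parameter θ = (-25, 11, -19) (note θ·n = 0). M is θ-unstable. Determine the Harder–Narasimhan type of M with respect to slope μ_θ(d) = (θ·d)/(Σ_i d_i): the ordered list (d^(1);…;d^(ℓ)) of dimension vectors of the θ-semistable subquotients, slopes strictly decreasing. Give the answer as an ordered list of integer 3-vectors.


Interval decomposition of M: I[1,3], I[2,2]^3.
HN type (ℓ=3): μ^(1)=11; μ^(2)=-4; μ^(3)=-25

((0, 3, 0); (0, 1, 1); (1, 0, 0))


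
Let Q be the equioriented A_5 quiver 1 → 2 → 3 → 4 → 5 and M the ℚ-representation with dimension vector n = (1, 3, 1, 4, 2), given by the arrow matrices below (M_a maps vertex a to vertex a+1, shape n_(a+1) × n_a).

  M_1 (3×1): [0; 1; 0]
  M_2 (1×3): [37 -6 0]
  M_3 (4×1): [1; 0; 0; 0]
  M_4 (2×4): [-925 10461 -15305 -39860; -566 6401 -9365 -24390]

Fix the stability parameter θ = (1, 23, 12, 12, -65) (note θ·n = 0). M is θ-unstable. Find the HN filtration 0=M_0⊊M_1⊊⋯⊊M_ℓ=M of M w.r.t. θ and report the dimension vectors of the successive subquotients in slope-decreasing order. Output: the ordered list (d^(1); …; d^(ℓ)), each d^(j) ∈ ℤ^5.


Barcode: M ≅ I[1,5], I[2,2]^2, I[4,4]^2, I[4,5]. HN layers by μ_θ (4 steps, strictly decreasing):
  μ^(1)=23; μ^(2)=12; μ^(3)=-17/5; μ^(4)=-53/2

((0, 2, 0, 0, 0); (0, 0, 0, 2, 0); (1, 1, 1, 1, 1); (0, 0, 0, 1, 1))


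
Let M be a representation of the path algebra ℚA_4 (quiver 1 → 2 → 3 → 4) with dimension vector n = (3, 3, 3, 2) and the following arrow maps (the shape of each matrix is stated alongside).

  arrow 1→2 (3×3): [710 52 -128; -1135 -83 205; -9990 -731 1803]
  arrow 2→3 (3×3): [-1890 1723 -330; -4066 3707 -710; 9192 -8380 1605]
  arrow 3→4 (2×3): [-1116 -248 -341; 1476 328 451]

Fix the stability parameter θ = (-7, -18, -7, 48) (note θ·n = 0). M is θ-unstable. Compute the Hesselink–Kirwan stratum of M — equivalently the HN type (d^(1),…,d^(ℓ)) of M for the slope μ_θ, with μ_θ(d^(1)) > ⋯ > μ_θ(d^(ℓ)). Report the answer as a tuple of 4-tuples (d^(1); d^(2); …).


Via rank(M_{q-1}∘⋯∘M_p): M ≅ I[1,1], I[1,3], I[1,4], I[2,2], I[3,3], I[4,4].
μ_θ-semistable layers: μ^(1)=48; μ^(2)=-7; μ^(3)=-25/2; μ^(4)=-18

((0, 0, 0, 2); (1, 0, 3, 0); (2, 2, 0, 0); (0, 1, 0, 0))


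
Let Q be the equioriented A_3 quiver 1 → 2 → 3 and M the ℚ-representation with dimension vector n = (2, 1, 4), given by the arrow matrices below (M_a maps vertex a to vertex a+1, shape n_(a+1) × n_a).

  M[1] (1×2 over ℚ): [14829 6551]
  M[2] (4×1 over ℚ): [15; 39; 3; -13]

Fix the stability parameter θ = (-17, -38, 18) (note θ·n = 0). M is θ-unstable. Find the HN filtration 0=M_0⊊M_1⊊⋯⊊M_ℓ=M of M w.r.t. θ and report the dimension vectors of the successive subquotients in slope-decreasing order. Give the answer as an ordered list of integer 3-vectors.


Via rank(M_{q-1}∘⋯∘M_p): M ≅ I[1,1], I[1,3], I[3,3]^3.
μ_θ-semistable layers: μ^(1)=18; μ^(2)=-17; μ^(3)=-55/2

((0, 0, 4); (1, 0, 0); (1, 1, 0))


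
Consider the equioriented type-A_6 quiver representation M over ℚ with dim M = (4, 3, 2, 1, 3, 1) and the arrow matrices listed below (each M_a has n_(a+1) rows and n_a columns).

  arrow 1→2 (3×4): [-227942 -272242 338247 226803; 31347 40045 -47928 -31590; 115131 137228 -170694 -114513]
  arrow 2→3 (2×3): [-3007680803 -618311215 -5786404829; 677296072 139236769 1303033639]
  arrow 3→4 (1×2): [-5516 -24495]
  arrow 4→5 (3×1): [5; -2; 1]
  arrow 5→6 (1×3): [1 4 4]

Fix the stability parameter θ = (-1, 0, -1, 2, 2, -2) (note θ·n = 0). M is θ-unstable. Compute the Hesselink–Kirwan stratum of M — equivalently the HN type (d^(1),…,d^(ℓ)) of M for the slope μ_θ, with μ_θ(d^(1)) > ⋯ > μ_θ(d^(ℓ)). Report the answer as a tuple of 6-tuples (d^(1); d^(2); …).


Interval decomposition of M: I[1,1], I[1,2], I[1,3], I[1,6], I[5,5]^2.
HN type (ℓ=5): μ^(1)=2; μ^(2)=2/3; μ^(3)=0; μ^(4)=-1/2; μ^(5)=-1

((0, 0, 0, 0, 2, 0); (0, 0, 0, 1, 1, 1); (0, 1, 0, 0, 0, 0); (0, 2, 2, 0, 0, 0); (4, 0, 0, 0, 0, 0))


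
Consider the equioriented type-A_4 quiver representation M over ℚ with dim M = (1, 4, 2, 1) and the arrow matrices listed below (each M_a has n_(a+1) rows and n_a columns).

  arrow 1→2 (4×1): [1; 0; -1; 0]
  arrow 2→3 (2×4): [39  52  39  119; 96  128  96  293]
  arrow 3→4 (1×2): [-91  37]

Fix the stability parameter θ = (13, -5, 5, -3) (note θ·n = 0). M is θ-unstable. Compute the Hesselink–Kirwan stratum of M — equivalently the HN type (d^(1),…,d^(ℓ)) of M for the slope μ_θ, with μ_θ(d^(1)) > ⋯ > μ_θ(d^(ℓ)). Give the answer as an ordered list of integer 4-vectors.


Interval decomposition of M: I[1,2], I[2,2], I[2,3], I[2,4].
HN type (ℓ=4): μ^(1)=5; μ^(2)=4; μ^(3)=1; μ^(4)=-5

((0, 0, 1, 0); (1, 1, 0, 0); (0, 0, 1, 1); (0, 3, 0, 0))


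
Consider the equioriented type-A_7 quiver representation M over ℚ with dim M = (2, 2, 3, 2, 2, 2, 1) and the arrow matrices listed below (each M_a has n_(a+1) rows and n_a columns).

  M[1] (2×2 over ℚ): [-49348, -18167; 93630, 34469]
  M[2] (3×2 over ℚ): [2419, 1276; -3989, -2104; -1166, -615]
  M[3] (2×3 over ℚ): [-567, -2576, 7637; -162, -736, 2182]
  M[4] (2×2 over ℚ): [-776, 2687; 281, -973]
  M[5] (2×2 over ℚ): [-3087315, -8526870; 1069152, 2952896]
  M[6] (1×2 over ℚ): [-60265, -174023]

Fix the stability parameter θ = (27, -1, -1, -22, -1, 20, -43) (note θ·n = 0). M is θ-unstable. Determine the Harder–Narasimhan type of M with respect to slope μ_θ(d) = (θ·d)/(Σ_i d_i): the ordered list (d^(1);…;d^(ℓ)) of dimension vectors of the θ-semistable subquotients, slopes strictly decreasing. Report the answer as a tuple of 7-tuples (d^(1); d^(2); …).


Interval decomposition of M: I[1,3], I[1,5], I[3,3], I[4,7], I[6,6].
HN type (ℓ=6): μ^(1)=20; μ^(2)=25/3; μ^(3)=2/5; μ^(4)=-1; μ^(5)=-8; μ^(6)=-22

((0, 0, 0, 0, 0, 1, 0); (1, 1, 1, 0, 0, 0, 0); (1, 1, 1, 1, 1, 0, 0); (0, 0, 1, 0, 0, 0, 0); (0, 0, 0, 0, 1, 1, 1); (0, 0, 0, 1, 0, 0, 0))


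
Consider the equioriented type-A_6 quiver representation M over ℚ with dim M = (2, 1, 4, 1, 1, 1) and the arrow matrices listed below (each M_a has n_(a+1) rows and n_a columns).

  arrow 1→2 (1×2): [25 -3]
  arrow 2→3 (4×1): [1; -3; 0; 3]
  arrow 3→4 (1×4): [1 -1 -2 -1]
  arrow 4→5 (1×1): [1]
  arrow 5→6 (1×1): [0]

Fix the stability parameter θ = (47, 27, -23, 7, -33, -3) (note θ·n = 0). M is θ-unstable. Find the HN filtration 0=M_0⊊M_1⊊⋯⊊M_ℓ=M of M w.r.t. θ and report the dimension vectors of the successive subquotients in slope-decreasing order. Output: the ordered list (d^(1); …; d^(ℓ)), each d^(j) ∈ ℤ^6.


Interval decomposition of M: I[1,1], I[1,5], I[3,3]^3, I[6,6].
HN type (ℓ=4): μ^(1)=47; μ^(2)=5; μ^(3)=-3; μ^(4)=-23

((1, 0, 0, 0, 0, 0); (1, 1, 1, 1, 1, 0); (0, 0, 0, 0, 0, 1); (0, 0, 3, 0, 0, 0))


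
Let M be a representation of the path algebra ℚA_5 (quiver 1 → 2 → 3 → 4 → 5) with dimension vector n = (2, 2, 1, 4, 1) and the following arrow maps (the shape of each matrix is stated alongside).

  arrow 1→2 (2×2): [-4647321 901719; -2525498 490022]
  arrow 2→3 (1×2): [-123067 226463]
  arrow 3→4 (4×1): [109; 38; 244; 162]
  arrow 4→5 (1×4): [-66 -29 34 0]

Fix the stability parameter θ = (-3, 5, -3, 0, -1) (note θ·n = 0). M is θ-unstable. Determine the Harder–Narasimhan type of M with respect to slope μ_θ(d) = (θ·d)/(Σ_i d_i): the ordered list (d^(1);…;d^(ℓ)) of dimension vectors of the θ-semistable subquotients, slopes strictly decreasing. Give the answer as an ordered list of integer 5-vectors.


Barcode: M ≅ I[1,1], I[1,4], I[2,2], I[4,4]^2, I[4,5]. HN layers by μ_θ (5 steps, strictly decreasing):
  μ^(1)=5; μ^(2)=2/3; μ^(3)=0; μ^(4)=-1/2; μ^(5)=-3

((0, 1, 0, 0, 0); (0, 1, 1, 1, 0); (0, 0, 0, 2, 0); (0, 0, 0, 1, 1); (2, 0, 0, 0, 0))


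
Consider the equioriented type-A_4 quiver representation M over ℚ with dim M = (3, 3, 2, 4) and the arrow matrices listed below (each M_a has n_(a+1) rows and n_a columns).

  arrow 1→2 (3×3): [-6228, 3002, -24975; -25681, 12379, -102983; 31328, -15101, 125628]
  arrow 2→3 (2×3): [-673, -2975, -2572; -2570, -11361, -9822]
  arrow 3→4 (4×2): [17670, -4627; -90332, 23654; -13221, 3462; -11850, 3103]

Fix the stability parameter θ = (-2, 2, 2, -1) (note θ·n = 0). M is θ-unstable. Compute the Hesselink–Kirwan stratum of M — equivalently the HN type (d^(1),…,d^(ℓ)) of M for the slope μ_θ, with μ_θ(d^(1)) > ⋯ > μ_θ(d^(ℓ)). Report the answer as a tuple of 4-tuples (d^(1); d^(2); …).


Barcode: M ≅ I[1,2], I[1,4]^2, I[4,4]^2. HN layers by μ_θ (4 steps, strictly decreasing):
  μ^(1)=2; μ^(2)=1; μ^(3)=-1; μ^(4)=-2

((0, 1, 0, 0); (0, 2, 2, 2); (0, 0, 0, 2); (3, 0, 0, 0))


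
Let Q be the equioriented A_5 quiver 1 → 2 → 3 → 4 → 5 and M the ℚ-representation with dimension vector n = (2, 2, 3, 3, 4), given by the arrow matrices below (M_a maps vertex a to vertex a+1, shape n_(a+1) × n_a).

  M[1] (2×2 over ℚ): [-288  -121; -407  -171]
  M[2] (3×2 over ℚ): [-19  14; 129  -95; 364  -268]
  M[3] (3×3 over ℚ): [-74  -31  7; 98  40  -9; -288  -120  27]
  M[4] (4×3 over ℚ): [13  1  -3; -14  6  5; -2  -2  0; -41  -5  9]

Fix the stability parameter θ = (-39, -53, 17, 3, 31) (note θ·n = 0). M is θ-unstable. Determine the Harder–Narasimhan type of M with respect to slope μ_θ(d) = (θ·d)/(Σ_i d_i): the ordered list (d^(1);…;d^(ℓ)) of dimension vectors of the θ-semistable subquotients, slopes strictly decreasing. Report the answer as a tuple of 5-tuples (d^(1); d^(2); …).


Interval decomposition of M: I[1,4], I[1,5], I[3,5], I[5,5]^2.
HN type (ℓ=3): μ^(1)=31; μ^(2)=10; μ^(3)=-46

((0, 0, 0, 0, 4); (0, 0, 3, 3, 0); (2, 2, 0, 0, 0))


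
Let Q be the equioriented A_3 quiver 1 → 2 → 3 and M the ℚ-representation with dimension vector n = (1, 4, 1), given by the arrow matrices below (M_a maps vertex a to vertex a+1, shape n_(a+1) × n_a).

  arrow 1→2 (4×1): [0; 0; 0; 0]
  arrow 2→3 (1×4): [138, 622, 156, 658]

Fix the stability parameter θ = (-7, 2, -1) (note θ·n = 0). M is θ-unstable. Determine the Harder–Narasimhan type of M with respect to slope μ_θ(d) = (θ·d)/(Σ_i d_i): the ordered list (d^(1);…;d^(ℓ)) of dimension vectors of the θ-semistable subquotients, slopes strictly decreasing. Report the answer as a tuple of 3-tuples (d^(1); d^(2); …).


Interval decomposition of M: I[1,1], I[2,2]^3, I[2,3].
HN type (ℓ=3): μ^(1)=2; μ^(2)=1/2; μ^(3)=-7

((0, 3, 0); (0, 1, 1); (1, 0, 0))


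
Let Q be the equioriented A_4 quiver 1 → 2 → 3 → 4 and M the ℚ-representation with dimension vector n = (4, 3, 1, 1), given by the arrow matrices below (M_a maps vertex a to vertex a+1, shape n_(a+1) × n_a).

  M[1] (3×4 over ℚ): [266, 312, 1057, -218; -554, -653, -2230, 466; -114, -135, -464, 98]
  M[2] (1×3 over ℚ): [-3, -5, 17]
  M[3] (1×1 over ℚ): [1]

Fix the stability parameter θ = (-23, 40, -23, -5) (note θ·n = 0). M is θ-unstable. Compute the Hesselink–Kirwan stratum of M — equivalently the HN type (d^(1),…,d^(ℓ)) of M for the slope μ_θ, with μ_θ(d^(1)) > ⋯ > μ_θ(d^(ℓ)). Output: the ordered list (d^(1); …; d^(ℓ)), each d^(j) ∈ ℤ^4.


Via rank(M_{q-1}∘⋯∘M_p): M ≅ I[1,1], I[1,2]^2, I[1,4].
μ_θ-semistable layers: μ^(1)=40; μ^(2)=4; μ^(3)=-23

((0, 2, 0, 0); (0, 1, 1, 1); (4, 0, 0, 0))


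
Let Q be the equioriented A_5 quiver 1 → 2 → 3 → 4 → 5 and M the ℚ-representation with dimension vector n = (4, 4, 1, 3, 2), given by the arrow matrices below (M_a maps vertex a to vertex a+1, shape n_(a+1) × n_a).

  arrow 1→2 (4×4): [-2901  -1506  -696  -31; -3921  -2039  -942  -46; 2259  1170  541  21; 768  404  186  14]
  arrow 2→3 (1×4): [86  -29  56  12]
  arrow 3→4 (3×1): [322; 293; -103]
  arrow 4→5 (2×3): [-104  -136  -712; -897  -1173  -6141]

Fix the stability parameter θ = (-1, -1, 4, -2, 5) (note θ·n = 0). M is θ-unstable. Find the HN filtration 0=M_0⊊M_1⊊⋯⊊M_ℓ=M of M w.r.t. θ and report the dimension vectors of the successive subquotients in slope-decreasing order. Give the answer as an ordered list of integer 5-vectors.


Via rank(M_{q-1}∘⋯∘M_p): M ≅ I[1,2]^3, I[1,4], I[4,4], I[4,5], I[5,5].
μ_θ-semistable layers: μ^(1)=5; μ^(2)=1; μ^(3)=-1; μ^(4)=-2

((0, 0, 0, 0, 2); (0, 0, 1, 1, 0); (4, 4, 0, 0, 0); (0, 0, 0, 2, 0))


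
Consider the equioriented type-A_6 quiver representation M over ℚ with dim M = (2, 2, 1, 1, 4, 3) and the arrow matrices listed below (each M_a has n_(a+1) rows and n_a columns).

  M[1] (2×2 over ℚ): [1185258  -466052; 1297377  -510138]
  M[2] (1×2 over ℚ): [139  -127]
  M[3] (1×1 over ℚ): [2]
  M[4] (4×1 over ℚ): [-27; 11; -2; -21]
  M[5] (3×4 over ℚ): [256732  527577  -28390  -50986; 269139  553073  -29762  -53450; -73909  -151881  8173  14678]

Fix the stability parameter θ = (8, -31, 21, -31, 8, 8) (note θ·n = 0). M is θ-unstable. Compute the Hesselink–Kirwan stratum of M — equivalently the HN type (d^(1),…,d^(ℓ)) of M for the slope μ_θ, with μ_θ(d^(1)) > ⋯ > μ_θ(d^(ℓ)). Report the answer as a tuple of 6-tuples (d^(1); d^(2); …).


Via rank(M_{q-1}∘⋯∘M_p): M ≅ I[1,1], I[1,6], I[2,2], I[5,5], I[5,6]^2.
μ_θ-semistable layers: μ^(1)=8; μ^(2)=-5; μ^(3)=-23/2; μ^(4)=-31

((1, 0, 0, 0, 4, 3); (0, 0, 1, 1, 0, 0); (1, 1, 0, 0, 0, 0); (0, 1, 0, 0, 0, 0))


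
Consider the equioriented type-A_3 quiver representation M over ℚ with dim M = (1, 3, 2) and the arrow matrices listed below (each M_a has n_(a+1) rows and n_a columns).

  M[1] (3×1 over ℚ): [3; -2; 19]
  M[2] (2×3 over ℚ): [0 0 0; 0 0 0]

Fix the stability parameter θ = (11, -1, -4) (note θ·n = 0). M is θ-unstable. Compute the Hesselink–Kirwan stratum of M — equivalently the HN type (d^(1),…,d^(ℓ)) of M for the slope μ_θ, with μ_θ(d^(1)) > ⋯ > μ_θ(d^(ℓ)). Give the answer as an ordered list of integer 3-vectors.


Via rank(M_{q-1}∘⋯∘M_p): M ≅ I[1,2], I[2,2]^2, I[3,3]^2.
μ_θ-semistable layers: μ^(1)=5; μ^(2)=-1; μ^(3)=-4

((1, 1, 0); (0, 2, 0); (0, 0, 2))


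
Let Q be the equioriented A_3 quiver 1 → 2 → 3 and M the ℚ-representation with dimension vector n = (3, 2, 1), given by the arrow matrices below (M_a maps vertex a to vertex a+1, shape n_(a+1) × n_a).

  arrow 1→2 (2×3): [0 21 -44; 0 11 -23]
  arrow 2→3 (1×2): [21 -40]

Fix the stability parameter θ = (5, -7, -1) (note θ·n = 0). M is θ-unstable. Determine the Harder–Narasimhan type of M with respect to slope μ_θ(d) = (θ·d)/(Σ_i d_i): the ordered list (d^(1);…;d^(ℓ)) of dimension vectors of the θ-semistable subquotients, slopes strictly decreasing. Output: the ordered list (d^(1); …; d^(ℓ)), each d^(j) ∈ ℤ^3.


Interval decomposition of M: I[1,1], I[1,2], I[1,3].
HN type (ℓ=2): μ^(1)=5; μ^(2)=-1

((1, 0, 0); (2, 2, 1))


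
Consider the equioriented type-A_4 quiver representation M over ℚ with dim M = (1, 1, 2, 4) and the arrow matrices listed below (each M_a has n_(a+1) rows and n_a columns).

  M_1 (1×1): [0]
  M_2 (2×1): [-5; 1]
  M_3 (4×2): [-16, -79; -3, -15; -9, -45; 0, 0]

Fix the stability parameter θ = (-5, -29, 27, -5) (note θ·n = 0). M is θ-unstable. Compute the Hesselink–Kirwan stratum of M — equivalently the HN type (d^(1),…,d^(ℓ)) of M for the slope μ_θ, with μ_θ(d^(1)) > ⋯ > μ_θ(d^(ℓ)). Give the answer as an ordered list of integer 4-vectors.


Barcode: M ≅ I[1,1], I[2,4], I[3,4], I[4,4]^2. HN layers by μ_θ (3 steps, strictly decreasing):
  μ^(1)=11; μ^(2)=-5; μ^(3)=-29

((0, 0, 2, 2); (1, 0, 0, 2); (0, 1, 0, 0))


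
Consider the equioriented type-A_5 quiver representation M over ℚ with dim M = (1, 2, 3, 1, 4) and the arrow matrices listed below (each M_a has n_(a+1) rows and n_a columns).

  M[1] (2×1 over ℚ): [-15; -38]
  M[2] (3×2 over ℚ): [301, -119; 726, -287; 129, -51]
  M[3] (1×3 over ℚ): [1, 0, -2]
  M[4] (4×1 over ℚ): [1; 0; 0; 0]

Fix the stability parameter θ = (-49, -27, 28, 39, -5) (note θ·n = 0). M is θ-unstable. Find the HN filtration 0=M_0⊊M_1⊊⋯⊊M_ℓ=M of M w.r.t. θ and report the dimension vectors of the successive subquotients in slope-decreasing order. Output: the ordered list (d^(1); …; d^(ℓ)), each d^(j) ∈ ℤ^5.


Barcode: M ≅ I[1,5], I[2,3], I[3,3], I[5,5]^3. HN layers by μ_θ (5 steps, strictly decreasing):
  μ^(1)=28; μ^(2)=62/3; μ^(3)=-5; μ^(4)=-27; μ^(5)=-49

((0, 0, 2, 0, 0); (0, 0, 1, 1, 1); (0, 0, 0, 0, 3); (0, 2, 0, 0, 0); (1, 0, 0, 0, 0))


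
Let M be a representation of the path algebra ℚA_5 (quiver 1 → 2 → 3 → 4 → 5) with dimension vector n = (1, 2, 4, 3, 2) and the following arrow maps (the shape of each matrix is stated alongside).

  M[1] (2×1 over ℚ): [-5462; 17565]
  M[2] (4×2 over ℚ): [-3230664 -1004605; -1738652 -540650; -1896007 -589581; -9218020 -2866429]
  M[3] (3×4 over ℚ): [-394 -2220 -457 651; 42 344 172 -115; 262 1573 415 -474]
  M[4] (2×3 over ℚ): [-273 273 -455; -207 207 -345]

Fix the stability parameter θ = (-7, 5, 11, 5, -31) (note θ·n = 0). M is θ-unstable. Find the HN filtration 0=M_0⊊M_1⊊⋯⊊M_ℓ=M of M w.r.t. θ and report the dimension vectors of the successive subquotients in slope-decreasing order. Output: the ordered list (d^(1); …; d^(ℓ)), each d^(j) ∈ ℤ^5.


Interval decomposition of M: I[1,4], I[2,4], I[3,3], I[3,5], I[5,5].
HN type (ℓ=6): μ^(1)=11; μ^(2)=8; μ^(3)=5; μ^(4)=-5; μ^(5)=-7; μ^(6)=-31

((0, 0, 1, 0, 0); (0, 0, 2, 2, 0); (0, 2, 0, 0, 0); (0, 0, 1, 1, 1); (1, 0, 0, 0, 0); (0, 0, 0, 0, 1))


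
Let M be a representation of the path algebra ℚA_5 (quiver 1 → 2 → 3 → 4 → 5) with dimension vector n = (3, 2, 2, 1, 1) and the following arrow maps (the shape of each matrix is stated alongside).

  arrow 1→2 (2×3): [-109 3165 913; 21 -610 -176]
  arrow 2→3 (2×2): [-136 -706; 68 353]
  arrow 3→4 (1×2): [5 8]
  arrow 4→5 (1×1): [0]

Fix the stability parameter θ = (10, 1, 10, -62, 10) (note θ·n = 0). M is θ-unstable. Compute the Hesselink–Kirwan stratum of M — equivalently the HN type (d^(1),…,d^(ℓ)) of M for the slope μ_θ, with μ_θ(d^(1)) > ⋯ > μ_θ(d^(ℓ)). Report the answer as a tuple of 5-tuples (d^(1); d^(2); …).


Barcode: M ≅ I[1,1], I[1,2], I[1,4], I[3,3], I[5,5]. HN layers by μ_θ (3 steps, strictly decreasing):
  μ^(1)=10; μ^(2)=11/2; μ^(3)=-41/4

((1, 0, 1, 0, 1); (1, 1, 0, 0, 0); (1, 1, 1, 1, 0))


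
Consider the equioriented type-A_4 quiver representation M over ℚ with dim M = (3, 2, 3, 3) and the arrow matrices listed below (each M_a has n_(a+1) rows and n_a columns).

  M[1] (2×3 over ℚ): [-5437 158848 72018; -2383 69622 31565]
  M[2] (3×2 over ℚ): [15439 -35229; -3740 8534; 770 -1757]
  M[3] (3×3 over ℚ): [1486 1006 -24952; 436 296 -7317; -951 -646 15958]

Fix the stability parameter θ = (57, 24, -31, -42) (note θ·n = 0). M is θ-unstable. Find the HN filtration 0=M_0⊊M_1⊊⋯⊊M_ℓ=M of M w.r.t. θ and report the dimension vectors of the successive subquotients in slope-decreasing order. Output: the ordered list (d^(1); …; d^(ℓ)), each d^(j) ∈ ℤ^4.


Barcode: M ≅ I[1,1], I[1,4]^2, I[3,4]. HN layers by μ_θ (3 steps, strictly decreasing):
  μ^(1)=57; μ^(2)=2; μ^(3)=-73/2

((1, 0, 0, 0); (2, 2, 2, 2); (0, 0, 1, 1))


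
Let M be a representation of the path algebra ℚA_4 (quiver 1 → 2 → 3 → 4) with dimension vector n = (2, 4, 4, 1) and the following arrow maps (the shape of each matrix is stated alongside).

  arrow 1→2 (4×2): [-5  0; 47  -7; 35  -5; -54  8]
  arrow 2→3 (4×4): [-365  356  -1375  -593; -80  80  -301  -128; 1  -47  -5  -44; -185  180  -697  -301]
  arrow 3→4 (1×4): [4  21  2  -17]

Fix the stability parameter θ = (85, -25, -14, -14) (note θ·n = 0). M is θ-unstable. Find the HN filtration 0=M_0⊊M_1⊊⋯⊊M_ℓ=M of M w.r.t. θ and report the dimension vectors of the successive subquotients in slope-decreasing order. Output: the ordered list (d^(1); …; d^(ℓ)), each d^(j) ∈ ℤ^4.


Barcode: M ≅ I[1,3], I[1,4], I[2,2], I[2,3], I[3,3]. HN layers by μ_θ (4 steps, strictly decreasing):
  μ^(1)=46/3; μ^(2)=8; μ^(3)=-14; μ^(4)=-25

((1, 1, 1, 0); (1, 1, 1, 1); (0, 0, 2, 0); (0, 2, 0, 0))


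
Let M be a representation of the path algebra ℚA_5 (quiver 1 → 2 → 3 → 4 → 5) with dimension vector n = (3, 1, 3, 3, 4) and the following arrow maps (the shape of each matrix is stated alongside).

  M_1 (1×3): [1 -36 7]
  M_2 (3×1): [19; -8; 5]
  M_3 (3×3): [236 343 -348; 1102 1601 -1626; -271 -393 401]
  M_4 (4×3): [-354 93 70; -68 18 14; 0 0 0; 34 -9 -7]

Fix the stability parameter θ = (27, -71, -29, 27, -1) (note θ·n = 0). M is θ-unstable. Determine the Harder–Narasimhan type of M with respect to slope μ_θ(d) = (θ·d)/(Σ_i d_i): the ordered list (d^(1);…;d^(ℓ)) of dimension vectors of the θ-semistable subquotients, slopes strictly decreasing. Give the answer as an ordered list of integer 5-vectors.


Via rank(M_{q-1}∘⋯∘M_p): M ≅ I[1,1]^2, I[1,3], I[3,5]^2, I[4,4], I[5,5]^2.
μ_θ-semistable layers: μ^(1)=27; μ^(2)=13; μ^(3)=-1; μ^(4)=-73/3; μ^(5)=-29

((2, 0, 0, 1, 0); (0, 0, 0, 2, 2); (0, 0, 0, 0, 2); (1, 1, 1, 0, 0); (0, 0, 2, 0, 0))


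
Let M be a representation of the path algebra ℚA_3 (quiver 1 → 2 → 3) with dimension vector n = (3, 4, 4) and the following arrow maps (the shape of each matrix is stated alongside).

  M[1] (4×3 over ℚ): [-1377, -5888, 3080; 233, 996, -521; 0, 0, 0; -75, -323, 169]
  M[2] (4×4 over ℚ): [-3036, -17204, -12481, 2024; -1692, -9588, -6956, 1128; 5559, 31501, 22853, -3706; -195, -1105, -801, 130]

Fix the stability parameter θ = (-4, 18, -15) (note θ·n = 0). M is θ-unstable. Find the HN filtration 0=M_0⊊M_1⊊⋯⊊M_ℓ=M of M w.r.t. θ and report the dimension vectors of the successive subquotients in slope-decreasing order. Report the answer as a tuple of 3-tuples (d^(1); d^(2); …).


Barcode: M ≅ I[1,2]^2, I[1,3], I[2,3], I[3,3]^2. HN layers by μ_θ (4 steps, strictly decreasing):
  μ^(1)=18; μ^(2)=3/2; μ^(3)=-4; μ^(4)=-15

((0, 2, 0); (0, 2, 2); (3, 0, 0); (0, 0, 2))


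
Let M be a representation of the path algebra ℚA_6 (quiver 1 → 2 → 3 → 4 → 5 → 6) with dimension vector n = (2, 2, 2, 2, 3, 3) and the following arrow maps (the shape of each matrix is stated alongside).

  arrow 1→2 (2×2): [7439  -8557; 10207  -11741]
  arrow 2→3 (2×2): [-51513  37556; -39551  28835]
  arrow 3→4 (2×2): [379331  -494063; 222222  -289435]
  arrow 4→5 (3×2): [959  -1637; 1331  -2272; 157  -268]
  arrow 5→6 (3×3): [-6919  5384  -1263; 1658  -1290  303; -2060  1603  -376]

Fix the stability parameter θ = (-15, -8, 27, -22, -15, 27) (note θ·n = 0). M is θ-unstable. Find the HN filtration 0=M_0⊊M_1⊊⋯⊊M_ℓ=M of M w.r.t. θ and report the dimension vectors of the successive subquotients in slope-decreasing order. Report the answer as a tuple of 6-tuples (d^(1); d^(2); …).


Barcode: M ≅ I[1,1], I[1,6], I[2,6], I[5,6]. HN layers by μ_θ (4 steps, strictly decreasing):
  μ^(1)=27; μ^(2)=-10/3; μ^(3)=-8; μ^(4)=-15

((0, 0, 0, 0, 0, 3); (0, 0, 2, 2, 2, 0); (0, 2, 0, 0, 0, 0); (2, 0, 0, 0, 1, 0))


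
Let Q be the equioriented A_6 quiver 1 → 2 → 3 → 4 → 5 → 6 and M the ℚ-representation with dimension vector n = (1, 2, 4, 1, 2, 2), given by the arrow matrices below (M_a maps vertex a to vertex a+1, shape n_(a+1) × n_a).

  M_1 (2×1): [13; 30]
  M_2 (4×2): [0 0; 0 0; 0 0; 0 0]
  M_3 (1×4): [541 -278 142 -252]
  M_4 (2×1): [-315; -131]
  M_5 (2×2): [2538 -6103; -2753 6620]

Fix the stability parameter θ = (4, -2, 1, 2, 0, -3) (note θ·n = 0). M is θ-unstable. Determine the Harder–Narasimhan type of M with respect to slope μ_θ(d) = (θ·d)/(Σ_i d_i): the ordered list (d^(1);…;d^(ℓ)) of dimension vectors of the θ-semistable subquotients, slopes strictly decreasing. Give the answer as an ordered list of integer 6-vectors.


Barcode: M ≅ I[1,2], I[2,2], I[3,3]^3, I[3,6], I[5,6]. HN layers by μ_θ (4 steps, strictly decreasing):
  μ^(1)=1; μ^(2)=0; μ^(3)=-3/2; μ^(4)=-2

((1, 1, 3, 0, 0, 0); (0, 0, 1, 1, 1, 1); (0, 0, 0, 0, 1, 1); (0, 1, 0, 0, 0, 0))


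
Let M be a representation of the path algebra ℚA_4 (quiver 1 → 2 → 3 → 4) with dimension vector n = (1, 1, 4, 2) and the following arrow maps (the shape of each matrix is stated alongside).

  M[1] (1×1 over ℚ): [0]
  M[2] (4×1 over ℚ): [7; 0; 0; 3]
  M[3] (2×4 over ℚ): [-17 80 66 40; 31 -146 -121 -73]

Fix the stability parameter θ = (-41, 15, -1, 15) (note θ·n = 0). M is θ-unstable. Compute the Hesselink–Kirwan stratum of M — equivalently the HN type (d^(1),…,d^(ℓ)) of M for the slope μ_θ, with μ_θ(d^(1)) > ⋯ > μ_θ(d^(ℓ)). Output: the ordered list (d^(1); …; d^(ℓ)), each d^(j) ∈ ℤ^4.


Interval decomposition of M: I[1,1], I[2,4], I[3,3]^2, I[3,4].
HN type (ℓ=4): μ^(1)=15; μ^(2)=7; μ^(3)=-1; μ^(4)=-41

((0, 0, 0, 2); (0, 1, 1, 0); (0, 0, 3, 0); (1, 0, 0, 0))


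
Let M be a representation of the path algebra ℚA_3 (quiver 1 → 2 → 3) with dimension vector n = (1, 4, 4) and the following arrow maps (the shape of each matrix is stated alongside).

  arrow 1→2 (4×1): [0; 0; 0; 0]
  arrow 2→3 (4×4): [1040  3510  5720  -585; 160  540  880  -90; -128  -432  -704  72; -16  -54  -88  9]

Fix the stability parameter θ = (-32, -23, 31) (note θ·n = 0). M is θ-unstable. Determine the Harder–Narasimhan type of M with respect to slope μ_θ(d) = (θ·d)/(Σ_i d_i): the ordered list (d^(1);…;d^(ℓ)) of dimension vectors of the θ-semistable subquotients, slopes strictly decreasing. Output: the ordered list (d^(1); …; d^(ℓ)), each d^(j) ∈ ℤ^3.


Interval decomposition of M: I[1,1], I[2,2]^3, I[2,3], I[3,3]^3.
HN type (ℓ=3): μ^(1)=31; μ^(2)=-23; μ^(3)=-32

((0, 0, 4); (0, 4, 0); (1, 0, 0))


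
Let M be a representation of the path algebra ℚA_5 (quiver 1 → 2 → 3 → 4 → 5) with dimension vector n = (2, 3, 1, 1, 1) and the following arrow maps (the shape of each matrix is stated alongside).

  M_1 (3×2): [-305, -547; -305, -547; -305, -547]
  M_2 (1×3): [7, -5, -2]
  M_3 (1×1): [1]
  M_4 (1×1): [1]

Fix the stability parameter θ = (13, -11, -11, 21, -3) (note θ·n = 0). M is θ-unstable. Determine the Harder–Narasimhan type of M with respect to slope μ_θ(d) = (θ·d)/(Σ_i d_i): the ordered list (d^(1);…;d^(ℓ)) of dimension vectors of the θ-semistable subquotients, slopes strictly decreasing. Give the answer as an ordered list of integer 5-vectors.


Barcode: M ≅ I[1,1], I[1,2], I[2,2], I[2,5]. HN layers by μ_θ (4 steps, strictly decreasing):
  μ^(1)=13; μ^(2)=9; μ^(3)=1; μ^(4)=-11

((1, 0, 0, 0, 0); (0, 0, 0, 1, 1); (1, 1, 0, 0, 0); (0, 2, 1, 0, 0))


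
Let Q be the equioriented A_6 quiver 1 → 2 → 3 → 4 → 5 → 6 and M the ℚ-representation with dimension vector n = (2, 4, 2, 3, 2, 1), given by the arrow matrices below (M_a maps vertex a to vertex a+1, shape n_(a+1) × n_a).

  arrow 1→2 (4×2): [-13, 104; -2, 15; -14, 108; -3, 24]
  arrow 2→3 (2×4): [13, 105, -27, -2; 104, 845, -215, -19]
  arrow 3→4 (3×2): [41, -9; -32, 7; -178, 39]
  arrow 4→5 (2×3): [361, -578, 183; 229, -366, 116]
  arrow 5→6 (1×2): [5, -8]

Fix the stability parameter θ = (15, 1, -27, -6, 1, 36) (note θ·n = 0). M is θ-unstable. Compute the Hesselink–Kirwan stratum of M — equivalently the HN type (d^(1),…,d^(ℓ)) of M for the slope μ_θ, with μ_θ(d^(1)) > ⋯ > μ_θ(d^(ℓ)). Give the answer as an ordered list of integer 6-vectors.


Barcode: M ≅ I[1,2], I[1,6], I[2,2], I[2,5], I[4,4]. HN layers by μ_θ (6 steps, strictly decreasing):
  μ^(1)=36; μ^(2)=8; μ^(3)=1; μ^(4)=-17/4; μ^(5)=-6; μ^(6)=-13

((0, 0, 0, 0, 0, 1); (1, 1, 0, 0, 0, 0); (0, 1, 0, 0, 2, 0); (1, 1, 1, 1, 0, 0); (0, 0, 0, 2, 0, 0); (0, 1, 1, 0, 0, 0))


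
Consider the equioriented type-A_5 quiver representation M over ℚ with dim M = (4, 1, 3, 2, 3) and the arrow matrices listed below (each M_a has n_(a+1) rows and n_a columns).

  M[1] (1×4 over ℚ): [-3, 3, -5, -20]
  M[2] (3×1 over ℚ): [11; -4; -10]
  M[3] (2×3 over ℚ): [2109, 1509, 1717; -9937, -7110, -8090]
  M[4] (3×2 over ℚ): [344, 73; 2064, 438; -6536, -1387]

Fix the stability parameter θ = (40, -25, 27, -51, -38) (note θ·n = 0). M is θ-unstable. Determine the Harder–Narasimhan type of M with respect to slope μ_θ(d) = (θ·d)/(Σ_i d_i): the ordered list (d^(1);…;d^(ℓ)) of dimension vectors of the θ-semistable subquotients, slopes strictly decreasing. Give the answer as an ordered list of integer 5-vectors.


Barcode: M ≅ I[1,1]^3, I[1,5], I[3,3], I[3,4], I[5,5]^2. HN layers by μ_θ (5 steps, strictly decreasing):
  μ^(1)=40; μ^(2)=27; μ^(3)=-47/5; μ^(4)=-12; μ^(5)=-38

((3, 0, 0, 0, 0); (0, 0, 1, 0, 0); (1, 1, 1, 1, 1); (0, 0, 1, 1, 0); (0, 0, 0, 0, 2))


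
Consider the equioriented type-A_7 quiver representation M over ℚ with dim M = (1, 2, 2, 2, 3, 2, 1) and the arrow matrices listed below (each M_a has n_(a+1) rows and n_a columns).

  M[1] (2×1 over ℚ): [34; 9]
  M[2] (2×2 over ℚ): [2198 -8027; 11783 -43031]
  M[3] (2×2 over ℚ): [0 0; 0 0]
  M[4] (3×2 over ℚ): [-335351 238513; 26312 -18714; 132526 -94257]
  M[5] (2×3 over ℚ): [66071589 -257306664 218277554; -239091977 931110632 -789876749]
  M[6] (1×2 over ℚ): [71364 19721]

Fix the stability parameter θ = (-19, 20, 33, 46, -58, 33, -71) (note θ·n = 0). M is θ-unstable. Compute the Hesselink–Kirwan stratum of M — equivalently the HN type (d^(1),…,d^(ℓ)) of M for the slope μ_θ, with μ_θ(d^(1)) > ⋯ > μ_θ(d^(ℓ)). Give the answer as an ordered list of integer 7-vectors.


Via rank(M_{q-1}∘⋯∘M_p): M ≅ I[1,3], I[2,3], I[4,6], I[4,7], I[5,5].
μ_θ-semistable layers: μ^(1)=33; μ^(2)=20; μ^(3)=-6; μ^(4)=-25/2; μ^(5)=-19; μ^(6)=-58

((0, 0, 2, 0, 0, 1, 0); (0, 2, 0, 0, 0, 0, 0); (0, 0, 0, 1, 1, 0, 0); (0, 0, 0, 1, 1, 1, 1); (1, 0, 0, 0, 0, 0, 0); (0, 0, 0, 0, 1, 0, 0))


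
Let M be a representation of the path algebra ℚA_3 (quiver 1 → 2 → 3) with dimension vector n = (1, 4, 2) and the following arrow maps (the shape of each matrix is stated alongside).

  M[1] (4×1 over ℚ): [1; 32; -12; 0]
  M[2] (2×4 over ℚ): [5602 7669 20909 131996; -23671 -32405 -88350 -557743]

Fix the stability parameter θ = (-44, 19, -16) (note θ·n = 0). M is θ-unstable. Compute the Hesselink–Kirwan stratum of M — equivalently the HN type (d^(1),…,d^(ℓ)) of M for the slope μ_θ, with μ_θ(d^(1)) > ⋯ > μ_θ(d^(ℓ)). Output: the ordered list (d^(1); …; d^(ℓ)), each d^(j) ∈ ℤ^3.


Interval decomposition of M: I[1,3], I[2,2]^2, I[2,3].
HN type (ℓ=3): μ^(1)=19; μ^(2)=3/2; μ^(3)=-44

((0, 2, 0); (0, 2, 2); (1, 0, 0))


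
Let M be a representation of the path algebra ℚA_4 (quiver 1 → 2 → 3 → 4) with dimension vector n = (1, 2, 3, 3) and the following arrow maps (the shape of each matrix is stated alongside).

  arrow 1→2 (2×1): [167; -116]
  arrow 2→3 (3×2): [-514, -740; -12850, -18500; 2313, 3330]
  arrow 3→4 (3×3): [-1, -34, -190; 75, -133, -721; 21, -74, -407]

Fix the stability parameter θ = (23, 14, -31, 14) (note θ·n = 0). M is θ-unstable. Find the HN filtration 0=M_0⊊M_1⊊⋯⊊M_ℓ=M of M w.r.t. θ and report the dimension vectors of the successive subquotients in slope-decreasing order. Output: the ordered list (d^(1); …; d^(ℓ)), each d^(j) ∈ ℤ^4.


Barcode: M ≅ I[1,4], I[2,2], I[3,4]^2. HN layers by μ_θ (3 steps, strictly decreasing):
  μ^(1)=14; μ^(2)=2; μ^(3)=-31

((0, 1, 0, 3); (1, 1, 1, 0); (0, 0, 2, 0))


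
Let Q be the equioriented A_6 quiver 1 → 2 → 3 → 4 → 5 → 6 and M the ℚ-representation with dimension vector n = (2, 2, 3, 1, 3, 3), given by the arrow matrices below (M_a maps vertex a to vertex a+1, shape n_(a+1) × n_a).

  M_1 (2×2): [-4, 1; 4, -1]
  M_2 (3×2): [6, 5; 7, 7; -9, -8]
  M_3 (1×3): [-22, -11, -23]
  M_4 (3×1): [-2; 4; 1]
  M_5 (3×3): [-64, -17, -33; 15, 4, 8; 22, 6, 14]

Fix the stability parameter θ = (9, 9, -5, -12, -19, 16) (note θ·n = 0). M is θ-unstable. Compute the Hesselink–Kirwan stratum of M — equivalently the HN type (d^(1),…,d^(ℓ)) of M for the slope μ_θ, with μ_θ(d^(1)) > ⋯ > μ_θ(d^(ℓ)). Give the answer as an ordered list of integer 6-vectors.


Via rank(M_{q-1}∘⋯∘M_p): M ≅ I[1,1], I[1,6], I[2,3], I[3,3], I[5,5], I[5,6], I[6,6].
μ_θ-semistable layers: μ^(1)=16; μ^(2)=9; μ^(3)=2; μ^(4)=-18/5; μ^(5)=-5; μ^(6)=-19

((0, 0, 0, 0, 0, 3); (1, 0, 0, 0, 0, 0); (0, 1, 1, 0, 0, 0); (1, 1, 1, 1, 1, 0); (0, 0, 1, 0, 0, 0); (0, 0, 0, 0, 2, 0))


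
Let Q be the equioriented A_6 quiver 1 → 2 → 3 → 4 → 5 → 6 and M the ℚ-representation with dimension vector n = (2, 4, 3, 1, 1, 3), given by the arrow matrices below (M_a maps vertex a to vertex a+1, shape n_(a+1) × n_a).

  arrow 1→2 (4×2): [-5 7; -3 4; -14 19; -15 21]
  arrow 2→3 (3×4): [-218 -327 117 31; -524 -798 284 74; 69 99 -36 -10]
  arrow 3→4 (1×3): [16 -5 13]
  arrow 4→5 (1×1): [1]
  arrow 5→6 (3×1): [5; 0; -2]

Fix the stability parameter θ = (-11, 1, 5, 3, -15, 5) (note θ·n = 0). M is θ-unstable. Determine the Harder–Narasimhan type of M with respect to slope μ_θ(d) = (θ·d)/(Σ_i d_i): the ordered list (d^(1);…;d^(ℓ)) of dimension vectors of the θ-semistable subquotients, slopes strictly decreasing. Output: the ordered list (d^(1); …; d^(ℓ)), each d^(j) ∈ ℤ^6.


Barcode: M ≅ I[1,2], I[1,6], I[2,3]^2, I[6,6]^2. HN layers by μ_θ (4 steps, strictly decreasing):
  μ^(1)=5; μ^(2)=1; μ^(3)=-3/2; μ^(4)=-11

((0, 0, 2, 0, 0, 3); (0, 3, 0, 0, 0, 0); (0, 1, 1, 1, 1, 0); (2, 0, 0, 0, 0, 0))


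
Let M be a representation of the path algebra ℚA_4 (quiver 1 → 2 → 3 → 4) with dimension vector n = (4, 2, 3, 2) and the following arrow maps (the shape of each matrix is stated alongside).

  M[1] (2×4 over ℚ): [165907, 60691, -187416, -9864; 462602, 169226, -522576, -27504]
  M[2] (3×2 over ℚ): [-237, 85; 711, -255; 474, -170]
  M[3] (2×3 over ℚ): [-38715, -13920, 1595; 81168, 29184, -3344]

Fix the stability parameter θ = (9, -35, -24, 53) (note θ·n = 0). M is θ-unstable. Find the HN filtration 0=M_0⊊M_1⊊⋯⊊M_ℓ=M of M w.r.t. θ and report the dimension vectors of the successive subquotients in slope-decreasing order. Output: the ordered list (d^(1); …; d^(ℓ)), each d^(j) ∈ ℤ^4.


Via rank(M_{q-1}∘⋯∘M_p): M ≅ I[1,1]^3, I[1,4], I[2,2], I[3,3]^2, I[4,4].
μ_θ-semistable layers: μ^(1)=53; μ^(2)=9; μ^(3)=-50/3; μ^(4)=-24; μ^(5)=-35

((0, 0, 0, 2); (3, 0, 0, 0); (1, 1, 1, 0); (0, 0, 2, 0); (0, 1, 0, 0))
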